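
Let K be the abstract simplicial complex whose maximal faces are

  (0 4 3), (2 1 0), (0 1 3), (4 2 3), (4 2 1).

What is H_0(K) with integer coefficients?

Take the total order 0 < 1 < 2 < 3 < 4 on the vertex set. Then K (dimension 2) consists of the simplices:

  0-simplices (5): [0], [1], [2], [3], [4]
  1-simplices (10): [0,1], [0,2], [0,3], [0,4], [1,2], [1,3], [1,4], [2,3], [2,4], [3,4]
  2-simplices (5): [0,1,2], [0,1,3], [0,3,4], [1,2,4], [2,3,4]

so the chain groups are C_0 ≅ Z^5, C_1 ≅ Z^10, C_2 ≅ Z^5.

The boundary map ∂_1: C_1 → C_0 maps an edge to its endpoints' difference, ∂[p,q] = q − p. For instance
  ∂[2,4] = [4] − [2].
This gives a 5×10 integer matrix of rank 4; reducing to Smith normal form yields diagonal entries (1,1,1,1).

∂_2: C_2 → C_1 maps a triangle to the signed sum of its edges. For instance
  ∂[2,3,4] = [3,4] − [2,4] + [2,3],
  ∂[0,1,3] = [1,3] − [0,3] + [0,1].
The resulting 10×5 matrix has rank 5, and its Smith normal form has invariant factors (1,1,1,1,1).

Reading off H_k = ker ∂_k / im ∂_{k+1}:

  H_0: rank C_0 − rank ∂_1 = 5 − 4 = 1, and the invariant factors of ∂_1 are all 1, so H_0 = Z.

H_0 ≅ Z.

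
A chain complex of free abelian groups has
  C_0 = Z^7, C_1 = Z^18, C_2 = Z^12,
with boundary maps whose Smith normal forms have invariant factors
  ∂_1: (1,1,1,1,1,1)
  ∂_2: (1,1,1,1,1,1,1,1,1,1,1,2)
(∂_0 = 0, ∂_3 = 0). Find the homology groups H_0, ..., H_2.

H_0: b_0 = 7 − 0 − 6 = 1; torsion from ∂_1 factors > 1: none. So H_0 = Z.
H_1: b_1 = 18 − 6 − 12 = 0; torsion from ∂_2 factors > 1: [2]. So H_1 = Z/2.
H_2: b_2 = 12 − 12 − 0 = 0; torsion from ∂_3 factors > 1: none. So H_2 = 0.

H_0 = Z,  H_1 = Z/2,  H_2 = 0.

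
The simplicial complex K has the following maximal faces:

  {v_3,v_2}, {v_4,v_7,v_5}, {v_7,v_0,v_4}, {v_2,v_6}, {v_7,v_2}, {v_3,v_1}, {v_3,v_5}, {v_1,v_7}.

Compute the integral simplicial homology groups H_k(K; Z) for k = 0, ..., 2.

H_0 = Z,  H_1 = Z^2,  H_2 = 0.

Take the total order v_0 < v_1 < v_2 < v_3 < v_4 < v_5 < v_6 < v_7 on the vertex set. Then K (dimension 2) consists of the simplices:

  0-simplices (8): [v_0], [v_1], [v_2], [v_3], [v_4], [v_5], [v_6], [v_7]
  1-simplices (11): [v_0,v_4], [v_0,v_7], [v_1,v_3], [v_1,v_7], [v_2,v_3], [v_2,v_6], [v_2,v_7], [v_3,v_5], [v_4,v_5], [v_4,v_7], [v_5,v_7]
  2-simplices (2): [v_0,v_4,v_7], [v_4,v_5,v_7]

so the chain groups are C_0 ≅ Z^8, C_1 ≅ Z^11, C_2 ≅ Z^2.

Boundary ∂_1: C_1 → C_0 maps an edge to its endpoints' difference, ∂[p,q] = q − p.
This gives a 8×11 integer matrix of rank 7; reducing to Smith normal form yields diagonal entries (1,1,1,1,1,1,1).

Boundary ∂_2: C_2 → C_1 acts by ∂[p,q,r] = [q,r] − [p,r] + [p,q]. For instance
  ∂[v_0,v_4,v_7] = [v_4,v_7] − [v_0,v_7] + [v_0,v_4],
  ∂[v_4,v_5,v_7] = [v_5,v_7] − [v_4,v_7] + [v_4,v_5].
As a 11×2 matrix over Z this has rank 2, with invariant factors (1,1).

Reading off H_k = ker ∂_k / im ∂_{k+1}:

  H_0: rank C_0 − rank ∂_1 = 8 − 7 = 1, and the invariant factors of ∂_1 are all 1, so H_0 ≅ Z.
  H_1: rank ker ∂_1 − rank ∂_2 = (11 − 7) − 2 = 2, and the invariant factors of ∂_2 are all 1, so H_1 ≅ Z^2.
  H_2: rank ker ∂_2 − rank ∂_3 = (2 − 2) − 0 = 0, and there is no ∂_3, so H_2 ≅ 0.

As a check, the Euler characteristic is 8 − 11 + 2 = -1, which agrees with 1 − 2 + 0 = -1.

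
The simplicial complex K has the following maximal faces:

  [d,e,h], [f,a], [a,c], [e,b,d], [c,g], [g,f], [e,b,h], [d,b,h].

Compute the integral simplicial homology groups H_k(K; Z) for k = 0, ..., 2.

Order the vertices as a < b < c < d < e < f < g < h. Listing each simplex with vertices in this order, K has dimension 2 with simplices:

  0-simplices (8): a, b, c, d, e, f, g, h
  1-simplices (10): ac, af, bd, be, bh, cg, de, dh, eh, fg
  2-simplices (4): bde, bdh, beh, deh

giving chain groups C_0 ≅ Z^8, C_1 ≅ Z^10, C_2 ≅ Z^4.

∂_1: C_1 → C_0 is given by ∂[p,q] = [q] − [p]. For instance
  ∂af = f − a.
The 8×10 boundary matrix has rank 6 and Smith normal form diag(1,1,1,1,1,1).

Boundary ∂_2: C_2 → C_1 acts by ∂[p,q,r] = [q,r] − [p,r] + [p,q]. For instance
  ∂bde = de − be + bd,
  ∂beh = eh − bh + be.
This gives a 10×4 integer matrix of rank 3; reducing to Smith normal form yields diagonal entries (1,1,1).

Now H_k = ker ∂_k / im ∂_{k+1}, so:

  H_0: rank C_0 − rank ∂_1 = 8 − 6 = 2, and the invariant factors of ∂_1 are all 1, so H_0 ≅ Z^2.
  H_1: rank ker ∂_1 − rank ∂_2 = (10 − 6) − 3 = 1, and the invariant factors of ∂_2 are all 1, so H_1 ≅ Z.
  H_2: rank ker ∂_2 − rank ∂_3 = (4 − 3) − 0 = 1, and there is no ∂_3, so H_2 ≅ Z.

H_0 = Z^2,  H_1 = Z,  H_2 = Z.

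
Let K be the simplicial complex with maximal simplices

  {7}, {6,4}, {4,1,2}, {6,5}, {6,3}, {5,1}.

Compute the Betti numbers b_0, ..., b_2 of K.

b_0 = 2, b_1 = 1, b_2 = 0.

Fix the vertex order 1 < 2 < 3 < 4 < 5 < 6 < 7 and write every simplex with vertices in increasing order. Then dim K = 2 and the simplices of K are:

  0-simplices (7): [1], [2], [3], [4], [5], [6], [7]
  1-simplices (7): [1,2], [1,4], [1,5], [2,4], [3,6], [4,6], [5,6]
  2-simplices (1): [1,2,4]

so the chain groups are C_0 ≅ Z^7, C_1 ≅ Z^7, C_2 ≅ Z^1.

∂_1: C_1 → C_0 maps an edge to its endpoints' difference, ∂[p,q] = q − p. For instance
  ∂[2,4] = [4] − [2].
The 7×7 boundary matrix has rank 5 and Smith normal form diag(1,1,1,1,1).

The boundary map ∂_2: C_2 → C_1 acts by ∂[p,q,r] = [q,r] − [p,r] + [p,q]. For instance
  ∂[1,2,4] = [2,4] − [1,4] + [1,2].
As a 7×1 matrix over Z this has rank 1, with invariant factors (1).

Now H_k = ker ∂_k / im ∂_{k+1}, so:

  H_0: rank C_0 − rank ∂_1 = 7 − 5 = 2, and the invariant factors of ∂_1 are all 1, so H_0 = Z^2.
  H_1: rank ker ∂_1 − rank ∂_2 = (7 − 5) − 1 = 1, and the invariant factors of ∂_2 are all 1, so H_1 = Z.
  H_2: rank ker ∂_2 − rank ∂_3 = (1 − 1) − 0 = 0, and there is no ∂_3, so H_2 = 0.

Hence the Betti numbers are b_0 = 2, b_1 = 1, b_2 = 0.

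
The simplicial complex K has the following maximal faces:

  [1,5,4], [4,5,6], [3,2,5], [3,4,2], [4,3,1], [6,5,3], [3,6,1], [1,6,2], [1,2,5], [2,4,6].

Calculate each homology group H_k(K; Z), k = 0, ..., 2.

H_0 ≅ Z,  H_1 ≅ Z/2Z,  H_2 = 0.

Order the vertices as 1 < 2 < 3 < 4 < 5 < 6. Listing each simplex with vertices in this order, K has dimension 2 with simplices:

  0-simplices (6): [1], [2], [3], [4], [5], [6]
  1-simplices (15): [1,2], [1,3], [1,4], [1,5], [1,6], [2,3], [2,4], [2,5], [2,6], [3,4], [3,5], [3,6], [4,5], [4,6], [5,6]
  2-simplices (10): [1,2,5], [1,2,6], [1,3,4], [1,3,6], [1,4,5], [2,3,4], [2,3,5], [2,4,6], [3,5,6], [4,5,6]

Hence C_0 ≅ Z^6, C_1 ≅ Z^15, C_2 ≅ Z^10.

Boundary ∂_1: C_1 → C_0 sends each edge [p,q] (with p < q) to q − p. For instance
  ∂[1,5] = [5] − [1].
This gives a 6×15 integer matrix of rank 5; reducing to Smith normal form yields diagonal entries (1,1,1,1,1).

∂_2: C_2 → C_1 acts by ∂[p,q,r] = [q,r] − [p,r] + [p,q]. For instance
  ∂[1,2,5] = [2,5] − [1,5] + [1,2],
  ∂[3,5,6] = [5,6] − [3,6] + [3,5].
As a 15×10 matrix over Z this has rank 10, with invariant factors (1,1,1,1,1,1,1,1,1,2).

From H_k ≅ ker(∂_k) / im(∂_{k+1}) we obtain:

  H_0: rank C_0 − rank ∂_1 = 6 − 5 = 1, and the invariant factors of ∂_1 are all 1, so H_0 ≅ Z.
  H_1: rank ker ∂_1 − rank ∂_2 = (15 − 5) − 10 = 0, and ∂_2 has invariant factor 2 > 1, so H_1 ≅ Z/2Z.
  H_2: rank ker ∂_2 − rank ∂_3 = (10 − 10) − 0 = 0, and there is no ∂_3, so H_2 ≅ 0.

(K is a triangulation of the real projective plane RP^2.)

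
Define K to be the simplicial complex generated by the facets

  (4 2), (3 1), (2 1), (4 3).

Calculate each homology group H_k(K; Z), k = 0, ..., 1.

Fix the vertex order 1 < 2 < 3 < 4 and write every simplex with vertices in increasing order. Then dim K = 1 and the simplices of K are:

  0-simplices (4): [1], [2], [3], [4]
  1-simplices (4): [1,2], [1,3], [2,4], [3,4]

so the chain groups are C_0 ≅ Z^4, C_1 ≅ Z^4.

Boundary ∂_1: C_1 → C_0 is given by ∂[p,q] = [q] − [p].
As a 4×4 matrix over Z this has rank 3, with invariant factors (1,1,1).

From H_k ≅ ker(∂_k) / im(∂_{k+1}) we obtain:

  H_0: rank C_0 − rank ∂_1 = 4 − 3 = 1, and the invariant factors of ∂_1 are all 1, so H_0 = Z.
  H_1: rank ker ∂_1 − rank ∂_2 = (4 − 3) − 0 = 1, and there is no ∂_2, so H_1 = Z.

(K is a triangulation of the circle S^1.)

H_0 = Z,  H_1 = Z.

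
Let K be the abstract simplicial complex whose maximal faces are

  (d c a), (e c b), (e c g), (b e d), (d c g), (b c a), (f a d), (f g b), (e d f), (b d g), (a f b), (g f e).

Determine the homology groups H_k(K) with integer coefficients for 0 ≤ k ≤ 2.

Take the total order a < b < c < d < e < f < g on the vertex set. Then K (dimension 2) consists of the simplices:

  0-simplices (7): a, b, c, d, e, f, g
  1-simplices (18): ab, ac, ad, af, bc, bd, be, bf, bg, cd, ce, cg, de, df, dg, ef, eg, fg
  2-simplices (12): abc, abf, acd, adf, bce, bde, bdg, bfg, cdg, ceg, def, efg

so the chain groups are C_0 ≅ Z^7, C_1 ≅ Z^18, C_2 ≅ Z^12.

The boundary map ∂_1: C_1 → C_0 sends each edge [p,q] (with p < q) to q − p.
As a 7×18 matrix over Z this has rank 6, with invariant factors (1,1,1,1,1,1).

∂_2: C_2 → C_1 sends each 2-simplex [p,q,r] to [q,r] − [p,r] + [p,q]. For instance
  ∂adf = df − af + ad,
  ∂bde = de − be + bd.
The 18×12 boundary matrix has rank 12 and Smith normal form diag(1,1,1,1,1,1,1,1,1,1,1,2).

Now H_k = ker ∂_k / im ∂_{k+1}, so:

  H_0: rank C_0 − rank ∂_1 = 7 − 6 = 1, and the invariant factors of ∂_1 are all 1, so H_0 = Z.
  H_1: rank ker ∂_1 − rank ∂_2 = (18 − 6) − 12 = 0, and ∂_2 has invariant factor 2 > 1, so H_1 = Z/2.
  H_2: rank ker ∂_2 − rank ∂_3 = (12 − 12) − 0 = 0, and there is no ∂_3, so H_2 = 0.

As a check, the Euler characteristic is 7 − 18 + 12 = 1, which agrees with 1 − 0 + 0 = 1.
(K is a triangulation of the real projective plane RP^2.)

H_0 = Z,  H_1 = Z/2,  H_2 = 0.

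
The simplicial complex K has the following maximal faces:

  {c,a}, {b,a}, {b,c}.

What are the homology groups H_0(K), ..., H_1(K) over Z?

Order the vertices as a < b < c. Listing each simplex with vertices in this order, K has dimension 1 with simplices:

  0-simplices (3): a, b, c
  1-simplices (3): ab, ac, bc

so the chain groups are C_0 ≅ Z^3, C_1 ≅ Z^3.

Boundary ∂_1: C_1 → C_0 sends each edge [p,q] (with p < q) to q − p. For instance
  ∂ab = b − a.
The 3×3 boundary matrix has rank 2 and Smith normal form diag(1,1).

Now H_k = ker ∂_k / im ∂_{k+1}, so:

  H_0: rank C_0 − rank ∂_1 = 3 − 2 = 1, and the invariant factors of ∂_1 are all 1, so H_0 = Z.
  H_1: rank ker ∂_1 − rank ∂_2 = (3 − 2) − 0 = 1, and there is no ∂_2, so H_1 = Z.

H_0 ≅ Z,  H_1 ≅ Z.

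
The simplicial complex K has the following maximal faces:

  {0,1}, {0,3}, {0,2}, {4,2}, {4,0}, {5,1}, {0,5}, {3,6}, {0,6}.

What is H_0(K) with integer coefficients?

H_0 = Z.

K has 7 vertices, 9 edges.
rank ∂_0 = 0, rank ∂_1 = 6 ⇒ b_0 = 7 − 0 − 6 = 1; all invariant factors of ∂_1 are 1 so no torsion. So H_0 ≅ Z.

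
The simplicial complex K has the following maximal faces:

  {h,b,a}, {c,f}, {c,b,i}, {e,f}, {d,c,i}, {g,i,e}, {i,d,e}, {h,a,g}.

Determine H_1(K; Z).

We work with the vertex ordering a < b < c < d < e < f < g < h < i. The simplices of K, each written with vertices in increasing order, are:

  0-simplices (9): a, b, c, d, e, f, g, h, i
  1-simplices (16): ab, ag, ah, bc, bh, bi, cd, cf, ci, de, di, ef, eg, ei, gh, gi
  2-simplices (6): abh, agh, bci, cdi, dei, egi

giving chain groups C_0 ≅ Z^9, C_1 ≅ Z^16, C_2 ≅ Z^6.

Boundary ∂_1: C_1 → C_0 sends each edge [p,q] (with p < q) to q − p. For instance
  ∂bi = i − b.
The 9×16 boundary matrix has rank 8 and Smith normal form diag(1,1,1,1,1,1,1,1).

∂_2: C_2 → C_1 maps a triangle to the signed sum of its edges. For instance
  ∂dei = ei − di + de,
  ∂egi = gi − ei + eg.
This gives a 16×6 integer matrix of rank 6; reducing to Smith normal form yields diagonal entries (1,1,1,1,1,1).

Reading off H_k = ker ∂_k / im ∂_{k+1}:

  H_1: rank ker ∂_1 − rank ∂_2 = (16 − 8) − 6 = 2, and the invariant factors of ∂_2 are all 1, so H_1 = Z^2.

H_1 = Z^2.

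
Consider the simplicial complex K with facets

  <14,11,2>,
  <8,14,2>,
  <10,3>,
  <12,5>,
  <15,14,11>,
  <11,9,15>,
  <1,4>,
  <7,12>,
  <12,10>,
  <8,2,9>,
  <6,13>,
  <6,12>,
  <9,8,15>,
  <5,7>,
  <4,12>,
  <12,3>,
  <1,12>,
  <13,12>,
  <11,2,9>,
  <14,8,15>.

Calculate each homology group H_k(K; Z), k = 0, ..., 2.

H_0 = Z^2,  H_1 = Z^4,  H_2 = Z.

Fix the vertex order 1 < 2 < 3 < 4 < 5 < 6 < 7 < 8 < 9 < 10 < 11 < 12 < 13 < 14 < 15 and write every simplex with vertices in increasing order. Then dim K = 2 and the simplices of K are:

  0-simplices (15): [1], [2], [3], [4], [5], [6], [7], [8], [9], [10], [11], [12], [13], [14], [15]
  1-simplices (24): (24 of them)
  2-simplices (8): [2,8,9], [2,8,14], [2,9,11], [2,11,14], [8,9,15], [8,14,15], [9,11,15], [11,14,15]

so the chain groups are C_0 ≅ Z^15, C_1 ≅ Z^24, C_2 ≅ Z^8.

The boundary map ∂_1: C_1 → C_0 is given by ∂[p,q] = [q] − [p]. For instance
  ∂[9,15] = [15] − [9].
The resulting 15×24 matrix has rank 13, and its Smith normal form has invariant factors (1,1,1,1,1,1,1,1,1,1,1,1,1).

∂_2: C_2 → C_1 acts by ∂[p,q,r] = [q,r] − [p,r] + [p,q]. For instance
  ∂[2,8,9] = [8,9] − [2,9] + [2,8],
  ∂[2,8,14] = [8,14] − [2,14] + [2,8].
The resulting 24×8 matrix has rank 7, and its Smith normal form has invariant factors (1,1,1,1,1,1,1).

Now H_k = ker ∂_k / im ∂_{k+1}, so:

  H_0: rank C_0 − rank ∂_1 = 15 − 13 = 2, and the invariant factors of ∂_1 are all 1, so H_0 = Z^2.
  H_1: rank ker ∂_1 − rank ∂_2 = (24 − 13) − 7 = 4, and the invariant factors of ∂_2 are all 1, so H_1 = Z^4.
  H_2: rank ker ∂_2 − rank ∂_3 = (8 − 7) − 0 = 1, and there is no ∂_3, so H_2 = Z.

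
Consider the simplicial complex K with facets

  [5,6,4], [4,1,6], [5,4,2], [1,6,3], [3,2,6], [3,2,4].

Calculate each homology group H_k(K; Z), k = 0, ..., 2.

Order the vertices as 1 < 2 < 3 < 4 < 5 < 6. Listing each simplex with vertices in this order, K has dimension 2 with simplices:

  0-simplices (6): [1], [2], [3], [4], [5], [6]
  1-simplices (12): [1,3], [1,4], [1,6], [2,3], [2,4], [2,5], [2,6], [3,4], [3,6], [4,5], [4,6], [5,6]
  2-simplices (6): [1,3,6], [1,4,6], [2,3,4], [2,3,6], [2,4,5], [4,5,6]

so the chain groups are C_0 ≅ Z^6, C_1 ≅ Z^12, C_2 ≅ Z^6.

Boundary ∂_1: C_1 → C_0 maps an edge to its endpoints' difference, ∂[p,q] = q − p.
This gives a 6×12 integer matrix of rank 5; reducing to Smith normal form yields diagonal entries (1,1,1,1,1).

∂_2: C_2 → C_1 acts by ∂[p,q,r] = [q,r] − [p,r] + [p,q]. For instance
  ∂[4,5,6] = [5,6] − [4,6] + [4,5],
  ∂[1,3,6] = [3,6] − [1,6] + [1,3].
This gives a 12×6 integer matrix of rank 6; reducing to Smith normal form yields diagonal entries (1,1,1,1,1,1).

Computing H_k = (kernel of ∂_k) / (image of ∂_{k+1}):

  H_0: rank C_0 − rank ∂_1 = 6 − 5 = 1, and the invariant factors of ∂_1 are all 1, so H_0 = Z.
  H_1: rank ker ∂_1 − rank ∂_2 = (12 − 5) − 6 = 1, and the invariant factors of ∂_2 are all 1, so H_1 = Z.
  H_2: rank ker ∂_2 − rank ∂_3 = (6 − 6) − 0 = 0, and there is no ∂_3, so H_2 = 0.

As a check, the Euler characteristic is 6 − 12 + 6 = 0, which agrees with 1 − 1 + 0 = 0.
(K is a triangulation of the cylinder S^1 x I.)

H_0 ≅ Z,  H_1 ≅ Z,  H_2 = 0.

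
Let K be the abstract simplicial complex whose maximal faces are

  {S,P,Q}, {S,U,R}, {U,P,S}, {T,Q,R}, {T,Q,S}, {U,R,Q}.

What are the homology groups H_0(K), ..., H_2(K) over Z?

H_0 ≅ Z,  H_1 ≅ Z,  H_2 = 0.

K has 6 vertices, 12 edges, 6 triangles.
rank ∂_0 = 0, rank ∂_1 = 5 ⇒ b_0 = 6 − 0 − 5 = 1; all invariant factors of ∂_1 are 1 so no torsion. So H_0 = Z.
rank ∂_1 = 5, rank ∂_2 = 6 ⇒ b_1 = 12 − 5 − 6 = 1; all invariant factors of ∂_2 are 1 so no torsion. So H_1 = Z.
rank ∂_2 = 6, rank ∂_3 = 0 ⇒ b_2 = 6 − 6 − 0 = 0. So H_2 = 0.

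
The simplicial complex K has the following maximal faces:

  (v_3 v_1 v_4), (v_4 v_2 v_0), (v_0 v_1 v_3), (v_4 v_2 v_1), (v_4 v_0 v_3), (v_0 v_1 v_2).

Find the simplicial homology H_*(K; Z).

Take the total order v_0 < v_1 < v_2 < v_3 < v_4 on the vertex set. Then K (dimension 2) consists of the simplices:

  0-simplices (5): [v_0], [v_1], [v_2], [v_3], [v_4]
  1-simplices (9): [v_0,v_1], [v_0,v_2], [v_0,v_3], [v_0,v_4], [v_1,v_2], [v_1,v_3], [v_1,v_4], [v_2,v_4], [v_3,v_4]
  2-simplices (6): [v_0,v_1,v_2], [v_0,v_1,v_3], [v_0,v_2,v_4], [v_0,v_3,v_4], [v_1,v_2,v_4], [v_1,v_3,v_4]

giving chain groups C_0 ≅ Z^5, C_1 ≅ Z^9, C_2 ≅ Z^6.

Boundary ∂_1: C_1 → C_0 sends each edge [p,q] (with p < q) to q − p. For instance
  ∂[v_0,v_4] = [v_4] − [v_0].
As a 5×9 matrix over Z this has rank 4, with invariant factors (1,1,1,1).

The boundary map ∂_2: C_2 → C_1 maps a triangle to the signed sum of its edges. For instance
  ∂[v_1,v_2,v_4] = [v_2,v_4] − [v_1,v_4] + [v_1,v_2],
  ∂[v_0,v_1,v_2] = [v_1,v_2] − [v_0,v_2] + [v_0,v_1].
This gives a 9×6 integer matrix of rank 5; reducing to Smith normal form yields diagonal entries (1,1,1,1,1).

Computing H_k = (kernel of ∂_k) / (image of ∂_{k+1}):

  H_0: rank C_0 − rank ∂_1 = 5 − 4 = 1, and the invariant factors of ∂_1 are all 1, so H_0 = Z.
  H_1: rank ker ∂_1 − rank ∂_2 = (9 − 4) − 5 = 0, and the invariant factors of ∂_2 are all 1, so H_1 = 0.
  H_2: rank ker ∂_2 − rank ∂_3 = (6 − 5) − 0 = 1, and there is no ∂_3, so H_2 = Z.

H_0 = Z,  H_1 = 0,  H_2 = Z.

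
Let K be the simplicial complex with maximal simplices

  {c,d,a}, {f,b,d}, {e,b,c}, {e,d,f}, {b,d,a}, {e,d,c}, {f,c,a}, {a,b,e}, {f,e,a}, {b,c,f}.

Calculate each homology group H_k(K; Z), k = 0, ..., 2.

H_0 = Z,  H_1 = Z/2,  H_2 = 0.

Take the total order a < b < c < d < e < f on the vertex set. Then K (dimension 2) consists of the simplices:

  0-simplices (6): a, b, c, d, e, f
  1-simplices (15): ab, ac, ad, ae, af, bc, bd, be, bf, cd, ce, cf, de, df, ef
  2-simplices (10): abd, abe, acd, acf, aef, bce, bcf, bdf, cde, def

so the chain groups are C_0 ≅ Z^6, C_1 ≅ Z^15, C_2 ≅ Z^10.

The boundary map ∂_1: C_1 → C_0 maps an edge to its endpoints' difference, ∂[p,q] = q − p.
The resulting 6×15 matrix has rank 5, and its Smith normal form has invariant factors (1,1,1,1,1).

∂_2: C_2 → C_1 maps a triangle to the signed sum of its edges. For instance
  ∂cde = de − ce + cd,
  ∂abd = bd − ad + ab.
The 15×10 boundary matrix has rank 10 and Smith normal form diag(1,1,1,1,1,1,1,1,1,2).

From H_k ≅ ker(∂_k) / im(∂_{k+1}) we obtain:

  H_0: rank C_0 − rank ∂_1 = 6 − 5 = 1, and the invariant factors of ∂_1 are all 1, so H_0 ≅ Z.
  H_1: rank ker ∂_1 − rank ∂_2 = (15 − 5) − 10 = 0, and ∂_2 has invariant factor 2 > 1, so H_1 ≅ Z/2.
  H_2: rank ker ∂_2 − rank ∂_3 = (10 − 10) − 0 = 0, and there is no ∂_3, so H_2 ≅ 0.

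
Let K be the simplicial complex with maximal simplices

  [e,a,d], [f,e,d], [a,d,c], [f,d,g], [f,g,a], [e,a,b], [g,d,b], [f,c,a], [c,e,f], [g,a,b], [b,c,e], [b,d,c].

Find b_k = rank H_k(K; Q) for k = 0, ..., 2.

We work with the vertex ordering a < b < c < d < e < f < g. The simplices of K, each written with vertices in increasing order, are:

  0-simplices (7): a, b, c, d, e, f, g
  1-simplices (18): ab, ac, ad, ae, af, ag, bc, bd, be, bg, cd, ce, cf, de, df, dg, ef, fg
  2-simplices (12): abe, abg, acd, acf, ade, afg, bcd, bce, bdg, cef, def, dfg

giving chain groups C_0 ≅ Z^7, C_1 ≅ Z^18, C_2 ≅ Z^12.

The boundary map ∂_1: C_1 → C_0 is given by ∂[p,q] = [q] − [p]. For instance
  ∂bg = g − b.
The resulting 7×18 matrix has rank 6, and its Smith normal form has invariant factors (1,1,1,1,1,1).

∂_2: C_2 → C_1 maps a triangle to the signed sum of its edges. For instance
  ∂afg = fg − ag + af,
  ∂ade = de − ae + ad.
The resulting 18×12 matrix has rank 12, and its Smith normal form has invariant factors (1,1,1,1,1,1,1,1,1,1,1,2).

Computing H_k = (kernel of ∂_k) / (image of ∂_{k+1}):

  H_0: rank C_0 − rank ∂_1 = 7 − 6 = 1, and the invariant factors of ∂_1 are all 1, so H_0 = Z.
  H_1: rank ker ∂_1 − rank ∂_2 = (18 − 6) − 12 = 0, and ∂_2 has invariant factor 2 > 1, so H_1 = Z/2.
  H_2: rank ker ∂_2 − rank ∂_3 = (12 − 12) − 0 = 0, and there is no ∂_3, so H_2 = 0.

As a check, the Euler characteristic is 7 − 18 + 12 = 1, which agrees with 1 − 0 + 0 = 1.

Hence the Betti numbers are b_0 = 1, b_1 = 0, b_2 = 0.

b_0 = 1, b_1 = 0, b_2 = 0.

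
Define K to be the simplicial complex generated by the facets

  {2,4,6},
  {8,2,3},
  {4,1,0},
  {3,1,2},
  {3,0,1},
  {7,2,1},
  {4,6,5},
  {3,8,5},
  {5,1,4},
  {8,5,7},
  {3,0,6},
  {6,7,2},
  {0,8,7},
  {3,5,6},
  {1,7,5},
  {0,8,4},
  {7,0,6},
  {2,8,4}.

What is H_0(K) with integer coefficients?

H_0 = Z.

Order the vertices as 0 < 1 < 2 < 3 < 4 < 5 < 6 < 7 < 8. Listing each simplex with vertices in this order, K has dimension 2 with simplices:

  0-simplices (9): [0], [1], [2], [3], [4], [5], [6], [7], [8]
  1-simplices (27): (27 of them)
  2-simplices (18): [0,1,3], [0,1,4], [0,3,6], [0,4,8], [0,6,7], [0,7,8], [1,2,3], [1,2,7], [1,4,5], [1,5,7], [2,3,8], [2,4,6], [2,4,8], [2,6,7], [3,5,6], [3,5,8], [4,5,6], [5,7,8]

giving chain groups C_0 ≅ Z^9, C_1 ≅ Z^27, C_2 ≅ Z^18.

∂_1: C_1 → C_0 is given by ∂[p,q] = [q] − [p]. For instance
  ∂[3,6] = [6] − [3].
The resulting 9×27 matrix has rank 8, and its Smith normal form has invariant factors (1,1,1,1,1,1,1,1).

The boundary map ∂_2: C_2 → C_1 maps a triangle to the signed sum of its edges. For instance
  ∂[2,4,8] = [4,8] − [2,8] + [2,4],
  ∂[2,4,6] = [4,6] − [2,6] + [2,4].
The resulting 27×18 matrix has rank 17, and its Smith normal form has invariant factors (1,1,1,1,1,1,1,1,1,1,1,1,1,1,1,1,1).

Computing H_k = (kernel of ∂_k) / (image of ∂_{k+1}):

  H_0: rank C_0 − rank ∂_1 = 9 − 8 = 1, and the invariant factors of ∂_1 are all 1, so H_0 = Z.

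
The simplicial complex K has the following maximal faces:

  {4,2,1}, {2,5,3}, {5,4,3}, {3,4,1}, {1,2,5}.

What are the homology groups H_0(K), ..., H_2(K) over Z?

H_0 ≅ Z,  H_1 ≅ Z,  H_2 = 0.

Take the total order 1 < 2 < 3 < 4 < 5 on the vertex set. Then K (dimension 2) consists of the simplices:

  0-simplices (5): [1], [2], [3], [4], [5]
  1-simplices (10): [1,2], [1,3], [1,4], [1,5], [2,3], [2,4], [2,5], [3,4], [3,5], [4,5]
  2-simplices (5): [1,2,4], [1,2,5], [1,3,4], [2,3,5], [3,4,5]

so the chain groups are C_0 ≅ Z^5, C_1 ≅ Z^10, C_2 ≅ Z^5.

∂_1: C_1 → C_0 is given by ∂[p,q] = [q] − [p]. For instance
  ∂[3,4] = [4] − [3].
The 5×10 boundary matrix has rank 4 and Smith normal form diag(1,1,1,1).

Boundary ∂_2: C_2 → C_1 maps a triangle to the signed sum of its edges. For instance
  ∂[2,3,5] = [3,5] − [2,5] + [2,3],
  ∂[1,2,5] = [2,5] − [1,5] + [1,2].
This gives a 10×5 integer matrix of rank 5; reducing to Smith normal form yields diagonal entries (1,1,1,1,1).

Computing H_k = (kernel of ∂_k) / (image of ∂_{k+1}):

  H_0: rank C_0 − rank ∂_1 = 5 − 4 = 1, and the invariant factors of ∂_1 are all 1, so H_0 = Z.
  H_1: rank ker ∂_1 − rank ∂_2 = (10 − 4) − 5 = 1, and the invariant factors of ∂_2 are all 1, so H_1 = Z.
  H_2: rank ker ∂_2 − rank ∂_3 = (5 − 5) − 0 = 0, and there is no ∂_3, so H_2 = 0.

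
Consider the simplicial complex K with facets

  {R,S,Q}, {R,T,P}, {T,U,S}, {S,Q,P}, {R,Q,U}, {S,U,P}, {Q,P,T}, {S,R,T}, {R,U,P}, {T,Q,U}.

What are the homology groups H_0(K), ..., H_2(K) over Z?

We work with the vertex ordering P < Q < R < S < T < U. The simplices of K, each written with vertices in increasing order, are:

  0-simplices (6): P, Q, R, S, T, U
  1-simplices (15): PQ, PR, PS, PT, PU, QR, QS, QT, QU, RS, RT, RU, ST, SU, TU
  2-simplices (10): PQS, PQT, PRT, PRU, PSU, QRS, QRU, QTU, RST, STU

Hence C_0 ≅ Z^6, C_1 ≅ Z^15, C_2 ≅ Z^10.

The boundary map ∂_1: C_1 → C_0 is given by ∂[p,q] = [q] − [p]. For instance
  ∂RS = S − R.
The resulting 6×15 matrix has rank 5, and its Smith normal form has invariant factors (1,1,1,1,1).

Boundary ∂_2: C_2 → C_1 maps a triangle to the signed sum of its edges. For instance
  ∂QRS = RS − QS + QR,
  ∂QRU = RU − QU + QR.
The resulting 15×10 matrix has rank 10, and its Smith normal form has invariant factors (1,1,1,1,1,1,1,1,1,2).

Reading off H_k = ker ∂_k / im ∂_{k+1}:

  H_0: rank C_0 − rank ∂_1 = 6 − 5 = 1, and the invariant factors of ∂_1 are all 1, so H_0 = Z.
  H_1: rank ker ∂_1 − rank ∂_2 = (15 − 5) − 10 = 0, and ∂_2 has invariant factor 2 > 1, so H_1 = Z/2Z.
  H_2: rank ker ∂_2 − rank ∂_3 = (10 − 10) − 0 = 0, and there is no ∂_3, so H_2 = 0.

(K is a triangulation of the real projective plane RP^2.)

H_0 = Z,  H_1 = Z/2Z,  H_2 = 0.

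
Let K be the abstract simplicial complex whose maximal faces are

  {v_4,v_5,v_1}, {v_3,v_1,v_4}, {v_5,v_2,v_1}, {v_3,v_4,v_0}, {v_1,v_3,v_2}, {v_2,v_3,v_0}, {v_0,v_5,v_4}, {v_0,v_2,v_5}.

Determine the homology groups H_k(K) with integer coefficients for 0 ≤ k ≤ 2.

H_0 = Z,  H_1 = 0,  H_2 = Z.

Fix the vertex order v_0 < v_1 < v_2 < v_3 < v_4 < v_5 and write every simplex with vertices in increasing order. Then dim K = 2 and the simplices of K are:

  0-simplices (6): [v_0], [v_1], [v_2], [v_3], [v_4], [v_5]
  1-simplices (12): [v_0,v_2], [v_0,v_3], [v_0,v_4], [v_0,v_5], [v_1,v_2], [v_1,v_3], [v_1,v_4], [v_1,v_5], [v_2,v_3], [v_2,v_5], [v_3,v_4], [v_4,v_5]
  2-simplices (8): [v_0,v_2,v_3], [v_0,v_2,v_5], [v_0,v_3,v_4], [v_0,v_4,v_5], [v_1,v_2,v_3], [v_1,v_2,v_5], [v_1,v_3,v_4], [v_1,v_4,v_5]

giving chain groups C_0 ≅ Z^6, C_1 ≅ Z^12, C_2 ≅ Z^8.

Boundary ∂_1: C_1 → C_0 sends each edge [p,q] (with p < q) to q − p. For instance
  ∂[v_3,v_4] = [v_4] − [v_3].
The resulting 6×12 matrix has rank 5, and its Smith normal form has invariant factors (1,1,1,1,1).

The boundary map ∂_2: C_2 → C_1 acts by ∂[p,q,r] = [q,r] − [p,r] + [p,q]. For instance
  ∂[v_1,v_3,v_4] = [v_3,v_4] − [v_1,v_4] + [v_1,v_3],
  ∂[v_1,v_2,v_3] = [v_2,v_3] − [v_1,v_3] + [v_1,v_2].
The resulting 12×8 matrix has rank 7, and its Smith normal form has invariant factors (1,1,1,1,1,1,1).

Now H_k = ker ∂_k / im ∂_{k+1}, so:

  H_0: rank C_0 − rank ∂_1 = 6 − 5 = 1, and the invariant factors of ∂_1 are all 1, so H_0 = Z.
  H_1: rank ker ∂_1 − rank ∂_2 = (12 − 5) − 7 = 0, and the invariant factors of ∂_2 are all 1, so H_1 = 0.
  H_2: rank ker ∂_2 − rank ∂_3 = (8 − 7) − 0 = 1, and there is no ∂_3, so H_2 = Z.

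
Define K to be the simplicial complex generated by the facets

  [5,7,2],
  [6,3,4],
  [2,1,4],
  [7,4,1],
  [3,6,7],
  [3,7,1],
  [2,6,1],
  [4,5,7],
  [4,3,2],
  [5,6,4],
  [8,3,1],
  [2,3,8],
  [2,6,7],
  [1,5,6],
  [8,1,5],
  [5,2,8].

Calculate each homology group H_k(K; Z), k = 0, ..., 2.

H_0 = Z,  H_1 = Z^2,  H_2 = Z.

Take the total order 1 < 2 < 3 < 4 < 5 < 6 < 7 < 8 on the vertex set. Then K (dimension 2) consists of the simplices:

  0-simplices (8): [1], [2], [3], [4], [5], [6], [7], [8]
  1-simplices (24): (24 of them)
  2-simplices (16): [1,2,4], [1,2,6], [1,3,7], [1,3,8], [1,4,7], [1,5,6], [1,5,8], [2,3,4], [2,3,8], [2,5,7], [2,5,8], [2,6,7], [3,4,6], [3,6,7], [4,5,6], [4,5,7]

Hence C_0 ≅ Z^8, C_1 ≅ Z^24, C_2 ≅ Z^16.

The boundary map ∂_1: C_1 → C_0 sends each edge [p,q] (with p < q) to q − p.
The resulting 8×24 matrix has rank 7, and its Smith normal form has invariant factors (1,1,1,1,1,1,1).

Boundary ∂_2: C_2 → C_1 acts by ∂[p,q,r] = [q,r] − [p,r] + [p,q]. For instance
  ∂[1,2,6] = [2,6] − [1,6] + [1,2],
  ∂[3,6,7] = [6,7] − [3,7] + [3,6].
The 24×16 boundary matrix has rank 15 and Smith normal form diag(1,1,1,1,1,1,1,1,1,1,1,1,1,1,1).

From H_k ≅ ker(∂_k) / im(∂_{k+1}) we obtain:

  H_0: rank C_0 − rank ∂_1 = 8 − 7 = 1, and the invariant factors of ∂_1 are all 1, so H_0 ≅ Z.
  H_1: rank ker ∂_1 − rank ∂_2 = (24 − 7) − 15 = 2, and the invariant factors of ∂_2 are all 1, so H_1 ≅ Z^2.
  H_2: rank ker ∂_2 − rank ∂_3 = (16 − 15) − 0 = 1, and there is no ∂_3, so H_2 ≅ Z.

(K is a triangulation of the torus T^2.)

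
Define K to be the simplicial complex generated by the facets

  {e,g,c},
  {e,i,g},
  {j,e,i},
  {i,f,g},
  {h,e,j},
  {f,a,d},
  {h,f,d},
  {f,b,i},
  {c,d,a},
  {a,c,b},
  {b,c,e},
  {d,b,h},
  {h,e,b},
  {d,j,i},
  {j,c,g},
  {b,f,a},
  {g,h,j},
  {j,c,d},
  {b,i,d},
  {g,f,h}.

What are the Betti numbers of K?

We work with the vertex ordering a < b < c < d < e < f < g < h < i < j. The simplices of K, each written with vertices in increasing order, are:

  0-simplices (10): a, b, c, d, e, f, g, h, i, j
  1-simplices (30): ab, ac, ad, af, bc, bd, be, bf, bh, bi, cd, ce, cg, cj, df, dh, di, dj, eg, eh, ei, ej, fg, fh, fi, gh, gi, gj, hj, ij
  2-simplices (20): abc, abf, acd, adf, bce, bdh, bdi, beh, bfi, cdj, ceg, cgj, dfh, dij, egi, ehj, eij, fgh, fgi, ghj

giving chain groups C_0 ≅ Z^10, C_1 ≅ Z^30, C_2 ≅ Z^20.

The boundary map ∂_1: C_1 → C_0 is given by ∂[p,q] = [q] − [p].
This gives a 10×30 integer matrix of rank 9; reducing to Smith normal form yields diagonal entries (1,1,1,1,1,1,1,1,1).

Boundary ∂_2: C_2 → C_1 maps a triangle to the signed sum of its edges. For instance
  ∂eij = ij − ej + ei,
  ∂beh = eh − bh + be.
The 30×20 boundary matrix has rank 20 and Smith normal form diag(1,1,1,1,1,1,1,1,1,1,1,1,1,1,1,1,1,1,1,2).

Computing H_k = (kernel of ∂_k) / (image of ∂_{k+1}):

  H_0: rank C_0 − rank ∂_1 = 10 − 9 = 1, and the invariant factors of ∂_1 are all 1, so H_0 ≅ Z.
  H_1: rank ker ∂_1 − rank ∂_2 = (30 − 9) − 20 = 1, and ∂_2 has invariant factor 2 > 1, so H_1 ≅ Z ⊕ Z/2.
  H_2: rank ker ∂_2 − rank ∂_3 = (20 − 20) − 0 = 0, and there is no ∂_3, so H_2 ≅ 0.

As a check, the Euler characteristic is 10 − 30 + 20 = 0, which agrees with 1 − 1 + 0 = 0.

Hence the Betti numbers are b_0 = 1, b_1 = 1, b_2 = 0.

b_0 = 1, b_1 = 1, b_2 = 0.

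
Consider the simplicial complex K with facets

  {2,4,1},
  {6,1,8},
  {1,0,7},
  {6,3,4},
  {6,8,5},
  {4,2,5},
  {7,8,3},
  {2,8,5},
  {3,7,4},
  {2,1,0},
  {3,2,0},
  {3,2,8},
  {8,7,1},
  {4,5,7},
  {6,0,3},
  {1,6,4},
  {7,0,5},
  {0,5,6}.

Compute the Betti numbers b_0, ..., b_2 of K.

Take the total order 0 < 1 < 2 < 3 < 4 < 5 < 6 < 7 < 8 on the vertex set. Then K (dimension 2) consists of the simplices:

  0-simplices (9): [0], [1], [2], [3], [4], [5], [6], [7], [8]
  1-simplices (27): (27 of them)
  2-simplices (18): [0,1,2], [0,1,7], [0,2,3], [0,3,6], [0,5,6], [0,5,7], [1,2,4], [1,4,6], [1,6,8], [1,7,8], [2,3,8], [2,4,5], [2,5,8], [3,4,6], [3,4,7], [3,7,8], [4,5,7], [5,6,8]

Hence C_0 ≅ Z^9, C_1 ≅ Z^27, C_2 ≅ Z^18.

Boundary ∂_1: C_1 → C_0 maps an edge to its endpoints' difference, ∂[p,q] = q − p.
The resulting 9×27 matrix has rank 8, and its Smith normal form has invariant factors (1,1,1,1,1,1,1,1).

Boundary ∂_2: C_2 → C_1 maps a triangle to the signed sum of its edges. For instance
  ∂[1,6,8] = [6,8] − [1,8] + [1,6],
  ∂[2,5,8] = [5,8] − [2,8] + [2,5].
This gives a 27×18 integer matrix of rank 17; reducing to Smith normal form yields diagonal entries (1,1,1,1,1,1,1,1,1,1,1,1,1,1,1,1,1).

Now H_k = ker ∂_k / im ∂_{k+1}, so:

  H_0: rank C_0 − rank ∂_1 = 9 − 8 = 1, and the invariant factors of ∂_1 are all 1, so H_0 ≅ Z.
  H_1: rank ker ∂_1 − rank ∂_2 = (27 − 8) − 17 = 2, and the invariant factors of ∂_2 are all 1, so H_1 ≅ Z^2.
  H_2: rank ker ∂_2 − rank ∂_3 = (18 − 17) − 0 = 1, and there is no ∂_3, so H_2 ≅ Z.

(K is a triangulation of the torus T^2.)

Hence the Betti numbers are b_0 = 1, b_1 = 2, b_2 = 1.

b_0 = 1, b_1 = 2, b_2 = 1.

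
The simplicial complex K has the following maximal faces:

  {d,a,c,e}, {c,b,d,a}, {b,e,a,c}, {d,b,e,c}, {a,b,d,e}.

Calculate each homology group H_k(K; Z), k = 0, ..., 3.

We work with the vertex ordering a < b < c < d < e. The simplices of K, each written with vertices in increasing order, are:

  0-simplices (5): a, b, c, d, e
  1-simplices (10): ab, ac, ad, ae, bc, bd, be, cd, ce, de
  2-simplices (10): abc, abd, abe, acd, ace, ade, bcd, bce, bde, cde
  3-simplices (5): abcd, abce, abde, acde, bcde

so the chain groups are C_0 ≅ Z^5, C_1 ≅ Z^10, C_2 ≅ Z^10, C_3 ≅ Z^5.

The boundary map ∂_1: C_1 → C_0 is given by ∂[p,q] = [q] − [p].
As a 5×10 matrix over Z this has rank 4, with invariant factors (1,1,1,1).

The boundary map ∂_2: C_2 → C_1 maps a triangle to the signed sum of its edges. For instance
  ∂abd = bd − ad + ab,
  ∂acd = cd − ad + ac.
This gives a 10×10 integer matrix of rank 6; reducing to Smith normal form yields diagonal entries (1,1,1,1,1,1).

Boundary ∂_3: C_3 → C_2 sends each 3-simplex σ to the alternating sum Σ_i (−1)^i (σ with its i-th vertex removed). For instance
  ∂abcd = bcd − acd + abd − abc,
  ∂bcde = cde − bde + bce − bcd.
As a 10×5 matrix over Z this has rank 4, with invariant factors (1,1,1,1).

From H_k ≅ ker(∂_k) / im(∂_{k+1}) we obtain:

  H_0: rank C_0 − rank ∂_1 = 5 − 4 = 1, and the invariant factors of ∂_1 are all 1, so H_0 ≅ Z.
  H_1: rank ker ∂_1 − rank ∂_2 = (10 − 4) − 6 = 0, and the invariant factors of ∂_2 are all 1, so H_1 ≅ 0.
  H_2: rank ker ∂_2 − rank ∂_3 = (10 − 6) − 4 = 0, and the invariant factors of ∂_3 are all 1, so H_2 ≅ 0.
  H_3: rank ker ∂_3 − rank ∂_4 = (5 − 4) − 0 = 1, and there is no ∂_4, so H_3 ≅ Z.

As a check, the Euler characteristic is 5 − 10 + 10 − 5 = 0, which agrees with 1 − 0 + 0 − 1 = 0.

H_0 = Z,  H_1 = 0,  H_2 = 0,  H_3 = Z.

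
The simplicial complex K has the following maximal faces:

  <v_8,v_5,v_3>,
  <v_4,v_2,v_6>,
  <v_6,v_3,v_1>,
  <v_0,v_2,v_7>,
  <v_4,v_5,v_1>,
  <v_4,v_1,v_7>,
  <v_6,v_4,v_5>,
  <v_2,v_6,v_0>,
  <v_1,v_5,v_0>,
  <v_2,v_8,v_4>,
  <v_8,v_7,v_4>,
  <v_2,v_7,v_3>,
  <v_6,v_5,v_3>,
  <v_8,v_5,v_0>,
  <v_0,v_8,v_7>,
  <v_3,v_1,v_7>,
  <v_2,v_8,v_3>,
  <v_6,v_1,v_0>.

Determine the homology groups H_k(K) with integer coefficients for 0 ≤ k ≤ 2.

H_0 = Z,  H_1 = Z ⊕ Z/2,  H_2 = 0.

K has 9 vertices, 27 edges, 18 triangles.
rank ∂_0 = 0, rank ∂_1 = 8 ⇒ b_0 = 9 − 0 − 8 = 1; all invariant factors of ∂_1 are 1 so no torsion. So H_0 = Z.
rank ∂_1 = 8, rank ∂_2 = 18 ⇒ b_1 = 27 − 8 − 18 = 1; ∂_2 has invariant factor(s) [2] giving torsion. So H_1 = Z ⊕ Z/2.
rank ∂_2 = 18, rank ∂_3 = 0 ⇒ b_2 = 18 − 18 − 0 = 0. So H_2 = 0.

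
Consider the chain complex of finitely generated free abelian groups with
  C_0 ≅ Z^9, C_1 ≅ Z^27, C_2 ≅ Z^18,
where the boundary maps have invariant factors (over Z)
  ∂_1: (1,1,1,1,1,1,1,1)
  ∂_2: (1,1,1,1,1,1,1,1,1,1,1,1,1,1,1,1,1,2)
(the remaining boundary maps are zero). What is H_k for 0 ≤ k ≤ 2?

H_0: b_0 = 9 − 0 − 8 = 1; torsion from ∂_1 factors > 1: none. So H_0 ≅ Z.
H_1: b_1 = 27 − 8 − 18 = 1; torsion from ∂_2 factors > 1: [2]. So H_1 ≅ Z × Z/2.
H_2: b_2 = 18 − 18 − 0 = 0; torsion from ∂_3 factors > 1: none. So H_2 ≅ 0.

H_0 ≅ Z,  H_1 ≅ Z × Z/2,  H_2 = 0.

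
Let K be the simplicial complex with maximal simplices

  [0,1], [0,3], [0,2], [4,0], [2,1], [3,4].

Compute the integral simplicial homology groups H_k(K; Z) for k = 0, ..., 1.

Take the total order 0 < 1 < 2 < 3 < 4 on the vertex set. Then K (dimension 1) consists of the simplices:

  0-simplices (5): [0], [1], [2], [3], [4]
  1-simplices (6): [0,1], [0,2], [0,3], [0,4], [1,2], [3,4]

giving chain groups C_0 ≅ Z^5, C_1 ≅ Z^6.

The boundary map ∂_1: C_1 → C_0 maps an edge to its endpoints' difference, ∂[p,q] = q − p. For instance
  ∂[0,1] = [1] − [0].
The 5×6 boundary matrix has rank 4 and Smith normal form diag(1,1,1,1).

Reading off H_k = ker ∂_k / im ∂_{k+1}:

  H_0: rank C_0 − rank ∂_1 = 5 − 4 = 1, and the invariant factors of ∂_1 are all 1, so H_0 ≅ Z.
  H_1: rank ker ∂_1 − rank ∂_2 = (6 − 4) − 0 = 2, and there is no ∂_2, so H_1 ≅ Z^2.

(K is a triangulation of a wedge of 2 circles.)

H_0 = Z,  H_1 = Z^2.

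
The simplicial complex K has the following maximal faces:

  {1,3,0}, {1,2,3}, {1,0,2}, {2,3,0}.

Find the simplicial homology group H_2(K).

Take the total order 0 < 1 < 2 < 3 on the vertex set. Then K (dimension 2) consists of the simplices:

  0-simplices (4): [0], [1], [2], [3]
  1-simplices (6): [0,1], [0,2], [0,3], [1,2], [1,3], [2,3]
  2-simplices (4): [0,1,2], [0,1,3], [0,2,3], [1,2,3]

giving chain groups C_0 ≅ Z^4, C_1 ≅ Z^6, C_2 ≅ Z^4.

Boundary ∂_1: C_1 → C_0 maps an edge to its endpoints' difference, ∂[p,q] = q − p. For instance
  ∂[1,3] = [3] − [1].
The 4×6 boundary matrix has rank 3 and Smith normal form diag(1,1,1).

∂_2: C_2 → C_1 sends each 2-simplex [p,q,r] to [q,r] − [p,r] + [p,q]. For instance
  ∂[0,1,2] = [1,2] − [0,2] + [0,1],
  ∂[0,2,3] = [2,3] − [0,3] + [0,2].
The resulting 6×4 matrix has rank 3, and its Smith normal form has invariant factors (1,1,1).

Now H_k = ker ∂_k / im ∂_{k+1}, so:

  H_2: rank ker ∂_2 − rank ∂_3 = (4 − 3) − 0 = 1, and there is no ∂_3, so H_2 ≅ Z.

H_2 ≅ Z.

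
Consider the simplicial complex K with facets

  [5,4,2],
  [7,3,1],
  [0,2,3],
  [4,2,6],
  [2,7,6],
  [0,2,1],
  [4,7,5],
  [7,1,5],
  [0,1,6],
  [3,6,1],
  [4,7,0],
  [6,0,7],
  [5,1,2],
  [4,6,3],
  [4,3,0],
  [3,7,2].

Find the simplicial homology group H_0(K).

H_0 ≅ Z.

Fix the vertex order 0 < 1 < 2 < 3 < 4 < 5 < 6 < 7 and write every simplex with vertices in increasing order. Then dim K = 2 and the simplices of K are:

  0-simplices (8): [0], [1], [2], [3], [4], [5], [6], [7]
  1-simplices (24): (24 of them)
  2-simplices (16): [0,1,2], [0,1,6], [0,2,3], [0,3,4], [0,4,7], [0,6,7], [1,2,5], [1,3,6], [1,3,7], [1,5,7], [2,3,7], [2,4,5], [2,4,6], [2,6,7], [3,4,6], [4,5,7]

Hence C_0 ≅ Z^8, C_1 ≅ Z^24, C_2 ≅ Z^16.

∂_1: C_1 → C_0 sends each edge [p,q] (with p < q) to q − p. For instance
  ∂[3,7] = [7] − [3].
The resulting 8×24 matrix has rank 7, and its Smith normal form has invariant factors (1,1,1,1,1,1,1).

Boundary ∂_2: C_2 → C_1 maps a triangle to the signed sum of its edges. For instance
  ∂[2,3,7] = [3,7] − [2,7] + [2,3],
  ∂[1,3,6] = [3,6] − [1,6] + [1,3].
This gives a 24×16 integer matrix of rank 15; reducing to Smith normal form yields diagonal entries (1,1,1,1,1,1,1,1,1,1,1,1,1,1,1).

Computing H_k = (kernel of ∂_k) / (image of ∂_{k+1}):

  H_0: rank C_0 − rank ∂_1 = 8 − 7 = 1, and the invariant factors of ∂_1 are all 1, so H_0 = Z.

(K is a triangulation of the torus T^2.)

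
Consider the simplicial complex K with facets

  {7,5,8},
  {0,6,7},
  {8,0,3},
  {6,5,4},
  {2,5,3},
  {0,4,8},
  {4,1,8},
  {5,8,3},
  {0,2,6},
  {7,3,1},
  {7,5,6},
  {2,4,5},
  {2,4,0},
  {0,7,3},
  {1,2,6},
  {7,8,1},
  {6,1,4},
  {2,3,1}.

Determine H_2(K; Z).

H_2 ≅ 0.

K has 9 vertices, 27 edges, 18 triangles.
rank ∂_2 = 18, rank ∂_3 = 0 ⇒ b_2 = 18 − 18 − 0 = 0. So H_2 ≅ 0.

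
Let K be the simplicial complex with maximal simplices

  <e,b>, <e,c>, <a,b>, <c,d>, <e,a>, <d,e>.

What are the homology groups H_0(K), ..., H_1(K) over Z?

H_0 ≅ Z,  H_1 ≅ Z^2.

Take the total order a < b < c < d < e on the vertex set. Then K (dimension 1) consists of the simplices:

  0-simplices (5): a, b, c, d, e
  1-simplices (6): ab, ae, be, cd, ce, de

Hence C_0 ≅ Z^5, C_1 ≅ Z^6.

Boundary ∂_1: C_1 → C_0 is given by ∂[p,q] = [q] − [p].
The 5×6 boundary matrix has rank 4 and Smith normal form diag(1,1,1,1).

Reading off H_k = ker ∂_k / im ∂_{k+1}:

  H_0: rank C_0 − rank ∂_1 = 5 − 4 = 1, and the invariant factors of ∂_1 are all 1, so H_0 = Z.
  H_1: rank ker ∂_1 − rank ∂_2 = (6 − 4) − 0 = 2, and there is no ∂_2, so H_1 = Z^2.

(K is a triangulation of a wedge of 2 circles.)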